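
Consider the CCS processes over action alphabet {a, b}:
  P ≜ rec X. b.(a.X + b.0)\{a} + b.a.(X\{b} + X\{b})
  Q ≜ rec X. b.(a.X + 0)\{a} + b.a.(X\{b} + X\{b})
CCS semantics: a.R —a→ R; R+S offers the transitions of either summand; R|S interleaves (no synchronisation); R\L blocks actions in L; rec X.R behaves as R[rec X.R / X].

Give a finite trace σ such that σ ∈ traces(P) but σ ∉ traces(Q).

P's transition system — 5 states:
  m0 = rec X. b.(a.X + b.0)\{a} + b.a.(X\{b} + X\{b}) → —b→ m1, —b→ m2
  m1 = (a.(rec X. b.(a.X + b.0)\{a} + b.a.(X\{b} + X\{b})) + b.0)\{a} → —b→ m3
  m2 = a.((rec X. b.(a.X + b.0)\{a} + b.a.(X\{b} + X\{b}))\{b} + (rec X. b.(a.X + b.0)\{a} + b.a.(X\{b} + X\{b}))\{b}) → —a→ m4
  m3 = 0\{a} → ∅
  m4 = (rec X. b.(a.X + b.0)\{a} + b.a.(X\{b} + X\{b}))\{b} + (rec X. b.(a.X + b.0)\{a} + b.a.(X\{b} + X\{b}))\{b} → ∅
Q's transition system — 4 states:
  n0 = rec X. b.(a.X + 0)\{a} + b.a.(X\{b} + X\{b}) → —b→ n1, —b→ n2
  n1 = (a.(rec X. b.(a.X + 0)\{a} + b.a.(X\{b} + X\{b})) + 0)\{a} → ∅
  n2 = a.((rec X. b.(a.X + 0)\{a} + b.a.(X\{b} + X\{b}))\{b} + (rec X. b.(a.X + 0)\{a} + b.a.(X\{b} + X\{b}))\{b}) → —a→ n3
  n3 = (rec X. b.(a.X + 0)\{a} + b.a.(X\{b} + X\{b}))\{b} + (rec X. b.(a.X + 0)\{a} + b.a.(X\{b} + X\{b}))\{b} → ∅
Executing bb from P (initial set {m0}):
  [1] b ⇒ {m1, m2}
  [2] b ⇒ {m3}
  — P admits the full trace.
Executing bb from Q (initial set {n0}):
  [1] b ⇒ {n1, n2}
  [2] b ⇒ no successor for Q

bb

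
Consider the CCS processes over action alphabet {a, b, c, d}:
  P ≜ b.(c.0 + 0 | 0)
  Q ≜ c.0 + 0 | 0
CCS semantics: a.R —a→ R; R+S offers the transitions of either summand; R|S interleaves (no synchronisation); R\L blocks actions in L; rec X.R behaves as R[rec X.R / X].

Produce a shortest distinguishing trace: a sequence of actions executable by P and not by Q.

P's transition system — 3 states:
  p0 = b.(c.0 + 0 | 0) :: -b-> p1
  p1 = c.0 + 0 | 0 :: -c-> p2
  p2 = 0 :: ∅
Q's transition system — 2 states:
  q0 = c.0 + 0 | 0 :: -c-> q1
  q1 = 0 :: ∅
Trace ⟨b⟩ through P, begin at {p0}:
  after b @ step 1: {p1}
  ✓ P
Trace ⟨b⟩ through Q, begin at {q0}:
  after b @ step 1: no successor for Q

b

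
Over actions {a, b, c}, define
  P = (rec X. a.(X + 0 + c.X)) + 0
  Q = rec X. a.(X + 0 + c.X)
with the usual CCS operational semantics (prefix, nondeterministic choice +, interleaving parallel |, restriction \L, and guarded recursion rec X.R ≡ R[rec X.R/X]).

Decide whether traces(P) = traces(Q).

Reachable graph of P (3 states):
  m0 = (rec X. a.(X + 0 + c.X)) + 0 ⊢ =a=> m1
  m1 = (rec X. a.(X + 0 + c.X)) + 0 + c.(rec X. a.(X + 0 + c.X)) ⊢ =a=> m1, =c=> m2
  m2 = rec X. a.(X + 0 + c.X) ⊢ =a=> m1
Reachable graph of Q (2 states):
  n0 = rec X. a.(X + 0 + c.X) ⊢ =a=> n1
  n1 = (rec X. a.(X + 0 + c.X)) + 0 + c.(rec X. a.(X + 0 + c.X)) ⊢ =a=> n1, =c=> n0
Bisimilarity quotient blocks:
  B0 = {m0, m2, n0}
  B1 = {m1, n1}
m0 ∈ B0, n0 ∈ B0 → same block
Bisimilar ⇒ trace-equivalent.

traces(P) = traces(Q)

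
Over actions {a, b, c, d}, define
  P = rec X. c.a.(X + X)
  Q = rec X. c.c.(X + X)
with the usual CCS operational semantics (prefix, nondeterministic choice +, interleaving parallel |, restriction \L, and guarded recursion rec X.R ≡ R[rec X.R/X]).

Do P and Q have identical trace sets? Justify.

traces(P) ≠ traces(Q) — witness ⟨ca⟩

Reachable graph of P (3 states):
  s0 = rec X. c.a.(X + X) :: -c-> s1
  s1 = a.((rec X. c.a.(X + X)) + (rec X. c.a.(X + X))) :: -a-> s2
  s2 = (rec X. c.a.(X + X)) + (rec X. c.a.(X + X)) :: -c-> s1
Reachable graph of Q (3 states):
  t0 = rec X. c.c.(X + X) :: -c-> t1
  t1 = c.((rec X. c.c.(X + X)) + (rec X. c.c.(X + X))) :: -c-> t2
  t2 = (rec X. c.c.(X + X)) + (rec X. c.c.(X + X)) :: -c-> t1
Run σ = ⟨ca⟩ on P: start {s0}
  [1] c ⇒ {s1}
  [2] a ⇒ {s2}
  P completes σ.
Run σ = ⟨ca⟩ on Q: start {t0}
  [1] c ⇒ {t1}
  [2] a ⇒ no successor for Q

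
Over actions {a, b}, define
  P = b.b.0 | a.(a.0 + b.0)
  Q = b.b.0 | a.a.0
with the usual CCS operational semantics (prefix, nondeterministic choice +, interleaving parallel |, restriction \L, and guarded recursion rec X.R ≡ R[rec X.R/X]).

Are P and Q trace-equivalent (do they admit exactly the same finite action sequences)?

Reachable graph of P (9 states):
  s0 = b.b.0 | a.(a.0 + b.0) ⊢ -a-> s1, -b-> s2
  s1 = b.b.0 | (a.0 + b.0) ⊢ -a-> s3, -b-> s3, -b-> s4
  s2 = b.0 | a.(a.0 + b.0) ⊢ -a-> s4, -b-> s5
  s3 = b.b.0 | 0 ⊢ -b-> s6
  s4 = b.0 | (a.0 + b.0) ⊢ -a-> s6, -b-> s6, -b-> s7
  s5 = 0 | a.(a.0 + b.0) ⊢ -a-> s7
  s6 = b.0 | 0 ⊢ -b-> s8
  s7 = 0 | (a.0 + b.0) ⊢ -a-> s8, -b-> s8
  s8 = 0 | 0 ⊢ ·
Reachable graph of Q (9 states):
  t0 = b.b.0 | a.a.0 ⊢ -a-> t1, -b-> t2
  t1 = b.b.0 | a.0 ⊢ -a-> t3, -b-> t4
  t2 = b.0 | a.a.0 ⊢ -a-> t4, -b-> t5
  t3 = b.b.0 | 0 ⊢ -b-> t6
  t4 = b.0 | a.0 ⊢ -a-> t6, -b-> t7
  t5 = 0 | a.a.0 ⊢ -a-> t7
  t6 = b.0 | 0 ⊢ -b-> t8
  t7 = 0 | a.0 ⊢ -a-> t8
  t8 = 0 | 0 ⊢ ·
Run σ = ⟨abbb⟩ on P: start {s0}
  after a @ step 1: {s1}
  after b @ step 2: {s3, s4}
  after b @ step 3: {s6, s7}
  after b @ step 4: {s8}
  P completes σ.
Run σ = ⟨abbb⟩ on Q: start {t0}
  after a @ step 1: {t1}
  after b @ step 2: {t4}
  after b @ step 3: {t7}
  after b @ step 4: ∅  — Q cannot continue

NO — witness ⟨abbb⟩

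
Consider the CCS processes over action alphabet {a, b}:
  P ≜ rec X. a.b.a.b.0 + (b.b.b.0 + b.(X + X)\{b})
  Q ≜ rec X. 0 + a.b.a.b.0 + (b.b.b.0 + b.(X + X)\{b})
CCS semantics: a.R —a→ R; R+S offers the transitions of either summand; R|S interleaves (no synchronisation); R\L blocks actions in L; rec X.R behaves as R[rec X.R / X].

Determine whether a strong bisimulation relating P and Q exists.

LTS(P): 8 reachable states
  p0 = rec X. a.b.a.b.0 + (b.b.b.0 + b.(X + X)\{b}) ⊢ -a-> p1, -b-> p2, -b-> p3
  p1 = b.a.b.0 ⊢ -b-> p4
  p2 = ((rec X. a.b.a.b.0 + (b.b.b.0 + b.(X + X)\{b})) + (rec X. a.b.a.b.0 + (b.b.b.0 + b.(X + X)\{b})))\{b} ⊢ -a-> p5
  p3 = b.b.0 ⊢ -b-> p6
  p4 = a.b.0 ⊢ -a-> p6
  p5 = (b.a.b.0)\{b} ⊢ stopped
  p6 = b.0 ⊢ -b-> p7
  p7 = 0 ⊢ stopped
LTS(Q): 8 reachable states
  q0 = rec X. 0 + a.b.a.b.0 + (b.b.b.0 + b.(X + X)\{b}) ⊢ -a-> q1, -b-> q2, -b-> q3
  q1 = b.a.b.0 ⊢ -b-> q4
  q2 = ((rec X. 0 + a.b.a.b.0 + (b.b.b.0 + b.(X + X)\{b})) + (rec X. 0 + a.b.a.b.0 + (b.b.b.0 + b.(X + X)\{b})))\{b} ⊢ -a-> q5
  q3 = b.b.0 ⊢ -b-> q6
  q4 = a.b.0 ⊢ -a-> q6
  q5 = (b.a.b.0)\{b} ⊢ stopped
  q6 = b.0 ⊢ -b-> q7
  q7 = 0 ⊢ stopped
Bisimilarity quotient blocks:
  B0 = {p0, q0}
  B1 = {p1, q1}
  B2 = {p4, q4}
  B3 = {p6, q6}
  B4 = {p5, p7, q5, q7}
  B5 = {p3, q3}
  B6 = {p2, q2}
p0 ∈ B0, q0 ∈ B0 → same block

bisimilar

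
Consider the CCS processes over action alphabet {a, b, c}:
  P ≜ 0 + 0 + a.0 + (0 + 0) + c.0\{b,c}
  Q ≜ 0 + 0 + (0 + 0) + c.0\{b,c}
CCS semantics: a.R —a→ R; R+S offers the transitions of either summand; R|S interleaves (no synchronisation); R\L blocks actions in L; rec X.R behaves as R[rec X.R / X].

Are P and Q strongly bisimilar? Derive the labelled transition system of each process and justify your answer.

P ≁ Q

Reachable graph of P (3 states):
  p0 = 0 + 0 + a.0 + (0 + 0) + c.0\{b,c} ⊢ --a--▸ p1, --c--▸ p2
  p1 = 0 ⊢ ·
  p2 = 0\{b,c} ⊢ ·
Reachable graph of Q (2 states):
  q0 = 0 + 0 + (0 + 0) + c.0\{b,c} ⊢ --c--▸ q1
  q1 = 0\{b,c} ⊢ ·
Coarsest stable partition (strong bisimilarity classes):
  B0 = {p0}
  B1 = {p1, p2, q1}
  B2 = {q0}
p0 ∈ B0, q0 ∈ B2 → different blocks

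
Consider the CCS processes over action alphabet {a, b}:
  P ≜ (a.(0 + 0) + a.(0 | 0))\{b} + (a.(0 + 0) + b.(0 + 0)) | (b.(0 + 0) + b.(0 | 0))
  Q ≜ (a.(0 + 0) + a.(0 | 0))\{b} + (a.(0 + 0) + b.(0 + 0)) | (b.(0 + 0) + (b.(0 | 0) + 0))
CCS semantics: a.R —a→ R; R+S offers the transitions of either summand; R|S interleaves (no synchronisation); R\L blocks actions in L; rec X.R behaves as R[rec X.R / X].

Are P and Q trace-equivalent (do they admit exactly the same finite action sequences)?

YES

Reachable graph of P (8 states):
  s0 = (a.(0 + 0) + a.(0 | 0))\{b} + (a.(0 + 0) + b.(0 + 0)) | (b.(0 + 0) + b.(0 | 0)) :: --a--▸ s1, --a--▸ s2, --a--▸ s3, --b--▸ s1, --b--▸ s4, --b--▸ s5
  s1 = (0 + 0) | (b.(0 + 0) + b.(0 | 0)) :: --b--▸ s6, --b--▸ s7
  s2 = (0 + 0)\{b} :: stopped
  s3 = (0 | 0)\{b} :: stopped
  s4 = (a.(0 + 0) + b.(0 + 0)) | (0 + 0) :: --a--▸ s6, --b--▸ s6
  s5 = (a.(0 + 0) + b.(0 + 0)) | (0 | 0) :: --a--▸ s7, --b--▸ s7
  s6 = (0 + 0) | (0 + 0) :: stopped
  s7 = (0 + 0) | (0 | 0) :: stopped
Reachable graph of Q (8 states):
  t0 = (a.(0 + 0) + a.(0 | 0))\{b} + (a.(0 + 0) + b.(0 + 0)) | (b.(0 + 0) + (b.(0 | 0) + 0)) :: --a--▸ t1, --a--▸ t2, --a--▸ t3, --b--▸ t1, --b--▸ t4, --b--▸ t5
  t1 = (0 + 0) | (b.(0 + 0) + (b.(0 | 0) + 0)) :: --b--▸ t6, --b--▸ t7
  t2 = (0 + 0)\{b} :: stopped
  t3 = (0 | 0)\{b} :: stopped
  t4 = (a.(0 + 0) + b.(0 + 0)) | (0 + 0) :: --a--▸ t6, --b--▸ t6
  t5 = (a.(0 + 0) + b.(0 + 0)) | (0 | 0) :: --a--▸ t7, --b--▸ t7
  t6 = (0 + 0) | (0 + 0) :: stopped
  t7 = (0 + 0) | (0 | 0) :: stopped
Bisimilarity quotient blocks:
  B0 = {s0, t0}
  B1 = {s1, t1}
  B2 = {s2, s3, s6, s7, t2, t3, t6, t7}
  B3 = {s4, s5, t4, t5}
s0 ∈ B0, t0 ∈ B0 → same block
Bisimilar ⇒ trace-equivalent.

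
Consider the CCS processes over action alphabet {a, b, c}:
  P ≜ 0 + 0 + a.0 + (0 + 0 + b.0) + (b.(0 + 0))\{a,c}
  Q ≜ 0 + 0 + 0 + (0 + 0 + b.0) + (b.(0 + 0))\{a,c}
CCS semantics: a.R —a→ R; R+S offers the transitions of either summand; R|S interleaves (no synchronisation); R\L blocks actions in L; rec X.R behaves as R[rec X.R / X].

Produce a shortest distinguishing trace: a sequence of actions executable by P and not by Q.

LTS(P): 3 reachable states
  s0 = 0 + 0 + a.0 + (0 + 0 + b.0) + (b.(0 + 0))\{a,c} | --a--▸ s1, --b--▸ s1, --b--▸ s2
  s1 = 0 | (no moves)
  s2 = (0 + 0)\{a,c} | (no moves)
LTS(Q): 3 reachable states
  t0 = 0 + 0 + 0 + (0 + 0 + b.0) + (b.(0 + 0))\{a,c} | --b--▸ t1, --b--▸ t2
  t1 = (0 + 0)\{a,c} | (no moves)
  t2 = 0 | (no moves)
Executing a from P (initial set {s0}):
  [1] a ⇒ {s1}
  P completes σ.
Executing a from Q (initial set {t0}):
  [1] a ⇒ ∅  — Q cannot continue

a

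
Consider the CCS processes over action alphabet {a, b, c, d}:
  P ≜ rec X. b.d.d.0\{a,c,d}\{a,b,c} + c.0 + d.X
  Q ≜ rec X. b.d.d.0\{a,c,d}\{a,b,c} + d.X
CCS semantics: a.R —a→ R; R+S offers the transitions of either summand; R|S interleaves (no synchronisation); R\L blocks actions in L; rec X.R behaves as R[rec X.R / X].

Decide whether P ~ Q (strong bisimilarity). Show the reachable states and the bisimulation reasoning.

P's transition system — 5 states:
  m0 = rec X. b.d.d.0\{a,c,d}\{a,b,c} + c.0 + d.X :: -b-> m1, -c-> m2, -d-> m0
  m1 = d.d.0\{a,c,d}\{a,b,c} :: -d-> m3
  m2 = 0 :: ∅
  m3 = d.0\{a,c,d}\{a,b,c} :: -d-> m4
  m4 = 0\{a,c,d}\{a,b,c} :: ∅
Q's transition system — 4 states:
  n0 = rec X. b.d.d.0\{a,c,d}\{a,b,c} + d.X :: -b-> n1, -d-> n0
  n1 = d.d.0\{a,c,d}\{a,b,c} :: -d-> n2
  n2 = d.0\{a,c,d}\{a,b,c} :: -d-> n3
  n3 = 0\{a,c,d}\{a,b,c} :: ∅
Partition-refinement fixed point:
  B0 = {m0}
  B1 = {m1, n1}
  B2 = {m3, n2}
  B3 = {m2, m4, n3}
  B4 = {n0}
m0 ∈ B0, n0 ∈ B4 → different blocks

NO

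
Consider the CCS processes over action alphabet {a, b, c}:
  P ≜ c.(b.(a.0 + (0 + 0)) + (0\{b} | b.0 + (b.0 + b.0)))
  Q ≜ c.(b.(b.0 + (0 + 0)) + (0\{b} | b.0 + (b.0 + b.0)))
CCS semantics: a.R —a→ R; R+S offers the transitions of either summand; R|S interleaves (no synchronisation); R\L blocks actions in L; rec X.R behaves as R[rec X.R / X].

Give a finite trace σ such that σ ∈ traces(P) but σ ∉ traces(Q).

LTS(P): 5 reachable states
  p0 = c.(b.(a.0 + (0 + 0)) + (0\{b} | b.0 + (b.0 + b.0))) ⊢ --c--▸ p1
  p1 = b.(a.0 + (0 + 0)) + (0\{b} | b.0 + (b.0 + b.0)) ⊢ --b--▸ p2, --b--▸ p3, --b--▸ p4
  p2 = 0 ⊢ stopped
  p3 = 0\{b} | 0 ⊢ stopped
  p4 = a.0 + (0 + 0) ⊢ --a--▸ p2
LTS(Q): 5 reachable states
  q0 = c.(b.(b.0 + (0 + 0)) + (0\{b} | b.0 + (b.0 + b.0))) ⊢ --c--▸ q1
  q1 = b.(b.0 + (0 + 0)) + (0\{b} | b.0 + (b.0 + b.0)) ⊢ --b--▸ q2, --b--▸ q3, --b--▸ q4
  q2 = 0 ⊢ stopped
  q3 = 0\{b} | 0 ⊢ stopped
  q4 = b.0 + (0 + 0) ⊢ --b--▸ q2
Executing cba from P (initial set {p0}):
  step 1 (c): {p1}
  step 2 (b): {p2, p3, p4}
  step 3 (a): {p2}
  P completes σ.
Executing cba from Q (initial set {q0}):
  step 1 (c): {q1}
  step 2 (b): {q2, q3, q4}
  step 3 (a): no successor for Q

cba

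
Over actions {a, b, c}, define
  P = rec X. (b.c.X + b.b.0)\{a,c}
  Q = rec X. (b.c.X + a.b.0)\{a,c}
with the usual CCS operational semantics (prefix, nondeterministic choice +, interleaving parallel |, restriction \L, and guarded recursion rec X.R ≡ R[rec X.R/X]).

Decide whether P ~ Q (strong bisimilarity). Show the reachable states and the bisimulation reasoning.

Reachable graph of P (4 states):
  p0 = rec X. (b.c.X + b.b.0)\{a,c} has moves -b-> p1, -b-> p2
  p1 = (b.0)\{a,c} has moves -b-> p3
  p2 = (c.(rec X. (b.c.X + b.b.0)\{a,c}))\{a,c} has moves ·
  p3 = 0\{a,c} has moves ·
Reachable graph of Q (2 states):
  q0 = rec X. (b.c.X + a.b.0)\{a,c} has moves -b-> q1
  q1 = (c.(rec X. (b.c.X + a.b.0)\{a,c}))\{a,c} has moves ·
Coarsest stable partition (strong bisimilarity classes):
  B0 = {p0}
  B1 = {p2, p3, q1}
  B2 = {p1, q0}
p0 ∈ B0, q0 ∈ B2 → different blocks

not bisimilar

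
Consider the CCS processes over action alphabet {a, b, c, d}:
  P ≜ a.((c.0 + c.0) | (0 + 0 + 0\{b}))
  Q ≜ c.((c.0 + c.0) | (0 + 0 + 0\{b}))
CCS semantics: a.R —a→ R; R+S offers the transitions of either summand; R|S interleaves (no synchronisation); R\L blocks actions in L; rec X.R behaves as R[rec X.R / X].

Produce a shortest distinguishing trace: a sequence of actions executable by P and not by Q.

a

P's transition system — 3 states:
  u0 = a.((c.0 + c.0) | (0 + 0 + 0\{b})) ⊢ -a-> u1
  u1 = (c.0 + c.0) | (0 + 0 + 0\{b}) ⊢ -c-> u2
  u2 = 0 | (0 + 0 + 0\{b}) ⊢ ·
Q's transition system — 3 states:
  v0 = c.((c.0 + c.0) | (0 + 0 + 0\{b})) ⊢ -c-> v1
  v1 = (c.0 + c.0) | (0 + 0 + 0\{b}) ⊢ -c-> v2
  v2 = 0 | (0 + 0 + 0\{b}) ⊢ ·
Executing a from P (initial set {u0}):
  step 1 (a): {u1}
  P completes σ.
Executing a from Q (initial set {v0}):
  step 1 (a): no successor for Q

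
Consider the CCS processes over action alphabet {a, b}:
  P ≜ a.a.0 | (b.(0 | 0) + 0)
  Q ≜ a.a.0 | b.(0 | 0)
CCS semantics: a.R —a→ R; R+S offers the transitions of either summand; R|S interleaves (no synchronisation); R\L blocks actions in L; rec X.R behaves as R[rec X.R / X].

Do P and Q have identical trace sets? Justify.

traces(P) = traces(Q)

LTS(P): 6 reachable states
  u0 = a.a.0 | (b.(0 | 0) + 0) ⊢ ··a··> u1, ··b··> u2
  u1 = a.0 | (b.(0 | 0) + 0) ⊢ ··a··> u3, ··b··> u4
  u2 = a.a.0 | (0 | 0) ⊢ ··a··> u4
  u3 = 0 | (b.(0 | 0) + 0) ⊢ ··b··> u5
  u4 = a.0 | (0 | 0) ⊢ ··a··> u5
  u5 = 0 | (0 | 0) ⊢ stopped
LTS(Q): 6 reachable states
  v0 = a.a.0 | b.(0 | 0) ⊢ ··a··> v1, ··b··> v2
  v1 = a.0 | b.(0 | 0) ⊢ ··a··> v3, ··b··> v4
  v2 = a.a.0 | (0 | 0) ⊢ ··a··> v4
  v3 = 0 | b.(0 | 0) ⊢ ··b··> v5
  v4 = a.0 | (0 | 0) ⊢ ··a··> v5
  v5 = 0 | (0 | 0) ⊢ stopped
Coarsest stable partition (strong bisimilarity classes):
  B0 = {u0, v0}
  B1 = {u1, v1}
  B2 = {u3, v3}
  B3 = {u5, v5}
  B4 = {u4, v4}
  B5 = {u2, v2}
u0 ∈ B0, v0 ∈ B0 → same block
Bisimilar ⇒ trace-equivalent.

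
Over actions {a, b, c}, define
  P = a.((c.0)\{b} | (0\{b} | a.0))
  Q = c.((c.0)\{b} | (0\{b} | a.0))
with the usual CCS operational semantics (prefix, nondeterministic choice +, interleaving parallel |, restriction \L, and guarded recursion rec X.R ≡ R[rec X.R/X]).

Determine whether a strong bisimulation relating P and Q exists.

NO

Reachable graph of P (5 states):
  s0 = a.((c.0)\{b} | (0\{b} | a.0)) → --a--▸ s1
  s1 = (c.0)\{b} | (0\{b} | a.0) → --a--▸ s2, --c--▸ s3
  s2 = (c.0)\{b} | (0\{b} | 0) → --c--▸ s4
  s3 = 0\{b} | (0\{b} | a.0) → --a--▸ s4
  s4 = 0\{b} | (0\{b} | 0) → (no moves)
Reachable graph of Q (5 states):
  t0 = c.((c.0)\{b} | (0\{b} | a.0)) → --c--▸ t1
  t1 = (c.0)\{b} | (0\{b} | a.0) → --a--▸ t2, --c--▸ t3
  t2 = (c.0)\{b} | (0\{b} | 0) → --c--▸ t4
  t3 = 0\{b} | (0\{b} | a.0) → --a--▸ t4
  t4 = 0\{b} | (0\{b} | 0) → (no moves)
Bisimilarity quotient blocks:
  B0 = {s0}
  B1 = {s1, t1}
  B2 = {s3, t3}
  B3 = {s4, t4}
  B4 = {s2, t2}
  B5 = {t0}
s0 ∈ B0, t0 ∈ B5 → different blocks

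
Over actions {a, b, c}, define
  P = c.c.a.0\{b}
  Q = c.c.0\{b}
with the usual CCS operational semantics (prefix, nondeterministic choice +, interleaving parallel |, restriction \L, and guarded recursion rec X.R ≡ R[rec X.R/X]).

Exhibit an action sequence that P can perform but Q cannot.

LTS(P): 4 reachable states
  p0 = c.c.a.0\{b} → =c=> p1
  p1 = c.a.0\{b} → =c=> p2
  p2 = a.0\{b} → =a=> p3
  p3 = 0\{b} → stopped
LTS(Q): 3 reachable states
  q0 = c.c.0\{b} → =c=> q1
  q1 = c.0\{b} → =c=> q2
  q2 = 0\{b} → stopped
Run σ = ⟨cca⟩ on P: start {p0}
  [1] c ⇒ {p1}
  [2] c ⇒ {p2}
  [3] a ⇒ {p3}
  ✓ P
Run σ = ⟨cca⟩ on Q: start {q0}
  [1] c ⇒ {q1}
  [2] c ⇒ {q2}
  [3] a ⇒ ∅ (Q stuck)

cca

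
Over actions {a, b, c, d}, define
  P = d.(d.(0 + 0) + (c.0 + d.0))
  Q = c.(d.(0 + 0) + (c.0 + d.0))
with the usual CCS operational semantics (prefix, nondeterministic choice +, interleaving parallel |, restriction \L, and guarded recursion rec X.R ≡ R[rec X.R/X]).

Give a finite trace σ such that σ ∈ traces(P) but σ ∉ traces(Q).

LTS(P): 4 reachable states
  p0 = d.(d.(0 + 0) + (c.0 + d.0)) → --d--▸ p1
  p1 = d.(0 + 0) + (c.0 + d.0) → --c--▸ p2, --d--▸ p2, --d--▸ p3
  p2 = 0 → deadlocked
  p3 = 0 + 0 → deadlocked
LTS(Q): 4 reachable states
  q0 = c.(d.(0 + 0) + (c.0 + d.0)) → --c--▸ q1
  q1 = d.(0 + 0) + (c.0 + d.0) → --c--▸ q2, --d--▸ q2, --d--▸ q3
  q2 = 0 → deadlocked
  q3 = 0 + 0 → deadlocked
Executing d from P (initial set {p0}):
  step 1 (d): {p1}
  P completes σ.
Executing d from Q (initial set {q0}):
  step 1 (d): ∅ (Q stuck)

d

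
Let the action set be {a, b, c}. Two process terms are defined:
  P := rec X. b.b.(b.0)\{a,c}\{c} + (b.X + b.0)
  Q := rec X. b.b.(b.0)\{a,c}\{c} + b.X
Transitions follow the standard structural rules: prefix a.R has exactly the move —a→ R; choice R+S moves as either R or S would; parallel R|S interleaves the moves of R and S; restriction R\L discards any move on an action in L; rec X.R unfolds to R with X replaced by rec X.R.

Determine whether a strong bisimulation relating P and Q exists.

NO

P's transition system — 5 states:
  p0 = rec X. b.b.(b.0)\{a,c}\{c} + (b.X + b.0) :: =b=> p0, =b=> p1, =b=> p2
  p1 = 0 :: (no moves)
  p2 = b.(b.0)\{a,c}\{c} :: =b=> p3
  p3 = (b.0)\{a,c}\{c} :: =b=> p4
  p4 = 0\{a,c}\{c} :: (no moves)
Q's transition system — 4 states:
  q0 = rec X. b.b.(b.0)\{a,c}\{c} + b.X :: =b=> q0, =b=> q1
  q1 = b.(b.0)\{a,c}\{c} :: =b=> q2
  q2 = (b.0)\{a,c}\{c} :: =b=> q3
  q3 = 0\{a,c}\{c} :: (no moves)
Coarsest stable partition (strong bisimilarity classes):
  B0 = {p0}
  B1 = {p1, p4, q3}
  B2 = {p2, q1}
  B3 = {p3, q2}
  B4 = {q0}
p0 ∈ B0, q0 ∈ B4 → different blocks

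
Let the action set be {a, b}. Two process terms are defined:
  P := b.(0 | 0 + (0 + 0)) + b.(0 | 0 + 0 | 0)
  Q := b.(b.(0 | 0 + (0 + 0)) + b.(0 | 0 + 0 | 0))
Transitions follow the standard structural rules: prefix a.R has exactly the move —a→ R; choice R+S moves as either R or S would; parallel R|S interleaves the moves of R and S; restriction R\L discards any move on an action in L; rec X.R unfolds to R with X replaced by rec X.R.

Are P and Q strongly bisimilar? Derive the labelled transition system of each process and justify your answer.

P's transition system — 3 states:
  p0 = b.(0 | 0 + (0 + 0)) + b.(0 | 0 + 0 | 0) :: —b→ p1, —b→ p2
  p1 = 0 | 0 + (0 + 0) :: stopped
  p2 = 0 | 0 + 0 | 0 :: stopped
Q's transition system — 4 states:
  q0 = b.(b.(0 | 0 + (0 + 0)) + b.(0 | 0 + 0 | 0)) :: —b→ q1
  q1 = b.(0 | 0 + (0 + 0)) + b.(0 | 0 + 0 | 0) :: —b→ q2, —b→ q3
  q2 = 0 | 0 + (0 + 0) :: stopped
  q3 = 0 | 0 + 0 | 0 :: stopped
Coarsest stable partition (strong bisimilarity classes):
  B0 = {p0, q1}
  B1 = {p1, p2, q2, q3}
  B2 = {q0}
p0 ∈ B0, q0 ∈ B2 → different blocks

P ≁ Q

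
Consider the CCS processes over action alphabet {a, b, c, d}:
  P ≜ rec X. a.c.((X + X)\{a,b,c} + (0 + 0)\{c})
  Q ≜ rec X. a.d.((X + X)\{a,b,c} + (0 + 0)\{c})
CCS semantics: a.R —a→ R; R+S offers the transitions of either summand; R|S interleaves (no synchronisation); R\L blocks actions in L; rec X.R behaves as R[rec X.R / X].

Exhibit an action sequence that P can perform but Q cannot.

P's transition system — 3 states:
  u0 = rec X. a.c.((X + X)\{a,b,c} + (0 + 0)\{c}) :: —a→ u1
  u1 = c.(((rec X. a.c.((X + X)\{a,b,c} + (0 + 0)\{c})) + (rec X. a.c.((X + X)\{a,b,c} + (0 + 0)\{c})))\{a,b,c} + (0 + 0)\{c}) :: —c→ u2
  u2 = ((rec X. a.c.((X + X)\{a,b,c} + (0 + 0)\{c})) + (rec X. a.c.((X + X)\{a,b,c} + (0 + 0)\{c})))\{a,b,c} + (0 + 0)\{c} :: deadlocked
Q's transition system — 3 states:
  v0 = rec X. a.d.((X + X)\{a,b,c} + (0 + 0)\{c}) :: —a→ v1
  v1 = d.(((rec X. a.d.((X + X)\{a,b,c} + (0 + 0)\{c})) + (rec X. a.d.((X + X)\{a,b,c} + (0 + 0)\{c})))\{a,b,c} + (0 + 0)\{c}) :: —d→ v2
  v2 = ((rec X. a.d.((X + X)\{a,b,c} + (0 + 0)\{c})) + (rec X. a.d.((X + X)\{a,b,c} + (0 + 0)\{c})))\{a,b,c} + (0 + 0)\{c} :: deadlocked
Executing ac from P (initial set {u0}):
  [1] a ⇒ {u1}
  [2] c ⇒ {u2}
  P completes σ.
Executing ac from Q (initial set {v0}):
  [1] a ⇒ {v1}
  [2] c ⇒ no successor for Q

ac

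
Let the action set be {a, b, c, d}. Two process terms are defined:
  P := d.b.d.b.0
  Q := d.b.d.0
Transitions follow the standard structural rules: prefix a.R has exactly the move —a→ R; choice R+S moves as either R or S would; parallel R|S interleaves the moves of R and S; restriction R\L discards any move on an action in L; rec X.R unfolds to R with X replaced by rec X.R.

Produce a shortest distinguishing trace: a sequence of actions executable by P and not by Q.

dbdb

Reachable graph of P (5 states):
  m0 = d.b.d.b.0 | ··d··> m1
  m1 = b.d.b.0 | ··b··> m2
  m2 = d.b.0 | ··d··> m3
  m3 = b.0 | ··b··> m4
  m4 = 0 | deadlocked
Reachable graph of Q (4 states):
  n0 = d.b.d.0 | ··d··> n1
  n1 = b.d.0 | ··b··> n2
  n2 = d.0 | ··d··> n3
  n3 = 0 | deadlocked
Executing dbdb from P (initial set {m0}):
  after d @ step 1: {m1}
  after b @ step 2: {m2}
  after d @ step 3: {m3}
  after b @ step 4: {m4}
  — P admits the full trace.
Executing dbdb from Q (initial set {n0}):
  after d @ step 1: {n1}
  after b @ step 2: {n2}
  after d @ step 3: {n3}
  after b @ step 4: ∅ (Q stuck)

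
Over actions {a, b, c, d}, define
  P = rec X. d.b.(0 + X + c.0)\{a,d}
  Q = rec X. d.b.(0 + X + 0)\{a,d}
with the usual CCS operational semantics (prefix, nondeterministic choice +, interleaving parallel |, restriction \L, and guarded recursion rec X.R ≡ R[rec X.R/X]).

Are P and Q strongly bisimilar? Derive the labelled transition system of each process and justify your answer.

not bisimilar

P's transition system — 4 states:
  s0 = rec X. d.b.(0 + X + c.0)\{a,d} | ··d··> s1
  s1 = b.(0 + (rec X. d.b.(0 + X + c.0)\{a,d}) + c.0)\{a,d} | ··b··> s2
  s2 = (0 + (rec X. d.b.(0 + X + c.0)\{a,d}) + c.0)\{a,d} | ··c··> s3
  s3 = 0\{a,d} | ·
Q's transition system — 3 states:
  t0 = rec X. d.b.(0 + X + 0)\{a,d} | ··d··> t1
  t1 = b.(0 + (rec X. d.b.(0 + X + 0)\{a,d}) + 0)\{a,d} | ··b··> t2
  t2 = (0 + (rec X. d.b.(0 + X + 0)\{a,d}) + 0)\{a,d} | ·
Coarsest stable partition (strong bisimilarity classes):
  B0 = {s0}
  B1 = {s1}
  B2 = {s2}
  B3 = {s3, t2}
  B4 = {t0}
  B5 = {t1}
s0 ∈ B0, t0 ∈ B4 → different blocks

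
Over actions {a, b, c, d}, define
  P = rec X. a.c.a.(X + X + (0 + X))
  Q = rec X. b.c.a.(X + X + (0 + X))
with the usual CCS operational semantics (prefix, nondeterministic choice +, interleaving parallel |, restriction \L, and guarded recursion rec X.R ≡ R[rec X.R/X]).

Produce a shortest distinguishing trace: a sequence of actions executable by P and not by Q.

P's transition system — 4 states:
  m0 = rec X. a.c.a.(X + X + (0 + X)) ⊢ ··a··> m1
  m1 = c.a.((rec X. a.c.a.(X + X + (0 + X))) + (rec X. a.c.a.(X + X + (0 + X))) + (0 + (rec X. a.c.a.(X + X + (0 + X))))) ⊢ ··c··> m2
  m2 = a.((rec X. a.c.a.(X + X + (0 + X))) + (rec X. a.c.a.(X + X + (0 + X))) + (0 + (rec X. a.c.a.(X + X + (0 + X))))) ⊢ ··a··> m3
  m3 = (rec X. a.c.a.(X + X + (0 + X))) + (rec X. a.c.a.(X + X + (0 + X))) + (0 + (rec X. a.c.a.(X + X + (0 + X)))) ⊢ ··a··> m1
Q's transition system — 4 states:
  n0 = rec X. b.c.a.(X + X + (0 + X)) ⊢ ··b··> n1
  n1 = c.a.((rec X. b.c.a.(X + X + (0 + X))) + (rec X. b.c.a.(X + X + (0 + X))) + (0 + (rec X. b.c.a.(X + X + (0 + X))))) ⊢ ··c··> n2
  n2 = a.((rec X. b.c.a.(X + X + (0 + X))) + (rec X. b.c.a.(X + X + (0 + X))) + (0 + (rec X. b.c.a.(X + X + (0 + X))))) ⊢ ··a··> n3
  n3 = (rec X. b.c.a.(X + X + (0 + X))) + (rec X. b.c.a.(X + X + (0 + X))) + (0 + (rec X. b.c.a.(X + X + (0 + X)))) ⊢ ··b··> n1
Executing a from P (initial set {m0}):
  step 1 (a): {m1}
  ✓ P
Executing a from Q (initial set {n0}):
  step 1 (a): ∅  — Q cannot continue

a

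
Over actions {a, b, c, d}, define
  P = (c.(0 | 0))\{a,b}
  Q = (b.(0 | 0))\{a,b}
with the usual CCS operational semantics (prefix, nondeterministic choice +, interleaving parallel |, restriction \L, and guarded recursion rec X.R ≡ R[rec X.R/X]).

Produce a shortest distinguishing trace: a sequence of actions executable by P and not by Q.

P's transition system — 2 states:
  p0 = (c.(0 | 0))\{a,b} | --c--▸ p1
  p1 = (0 | 0)\{a,b} | (no moves)
Q's transition system — 1 states:
  q0 = (b.(0 | 0))\{a,b} | (no moves)
Executing c from P (initial set {p0}):
  [1] c ⇒ {p1}
  P completes σ.
Executing c from Q (initial set {q0}):
  [1] c ⇒ ∅  — Q cannot continue

c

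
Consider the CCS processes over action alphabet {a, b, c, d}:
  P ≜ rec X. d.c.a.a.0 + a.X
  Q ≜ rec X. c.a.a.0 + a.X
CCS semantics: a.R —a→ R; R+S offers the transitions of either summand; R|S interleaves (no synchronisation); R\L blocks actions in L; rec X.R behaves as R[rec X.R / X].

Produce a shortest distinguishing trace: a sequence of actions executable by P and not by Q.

Reachable graph of P (5 states):
  u0 = rec X. d.c.a.a.0 + a.X → =a=> u0, =d=> u1
  u1 = c.a.a.0 → =c=> u2
  u2 = a.a.0 → =a=> u3
  u3 = a.0 → =a=> u4
  u4 = 0 → stopped
Reachable graph of Q (4 states):
  v0 = rec X. c.a.a.0 + a.X → =a=> v0, =c=> v1
  v1 = a.a.0 → =a=> v2
  v2 = a.0 → =a=> v3
  v3 = 0 → stopped
Trace ⟨d⟩ through P, begin at {u0}:
  after d @ step 1: {u1}
  — P admits the full trace.
Trace ⟨d⟩ through Q, begin at {v0}:
  after d @ step 1: no successor for Q

d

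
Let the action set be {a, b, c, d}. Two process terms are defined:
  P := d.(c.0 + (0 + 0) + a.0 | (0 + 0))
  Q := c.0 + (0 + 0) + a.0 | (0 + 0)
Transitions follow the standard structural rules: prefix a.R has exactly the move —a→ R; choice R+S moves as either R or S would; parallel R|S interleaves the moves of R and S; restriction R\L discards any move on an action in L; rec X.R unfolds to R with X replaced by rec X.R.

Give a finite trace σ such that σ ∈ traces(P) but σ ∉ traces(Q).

P's transition system — 4 states:
  p0 = d.(c.0 + (0 + 0) + a.0 | (0 + 0)) has moves =d=> p1
  p1 = c.0 + (0 + 0) + a.0 | (0 + 0) has moves =a=> p2, =c=> p3
  p2 = 0 | (0 + 0) has moves deadlocked
  p3 = 0 has moves deadlocked
Q's transition system — 3 states:
  q0 = c.0 + (0 + 0) + a.0 | (0 + 0) has moves =a=> q1, =c=> q2
  q1 = 0 | (0 + 0) has moves deadlocked
  q2 = 0 has moves deadlocked
Run σ = ⟨d⟩ on P: start {p0}
  after d @ step 1: {p1}
  P completes σ.
Run σ = ⟨d⟩ on Q: start {q0}
  after d @ step 1: ∅  — Q cannot continue

d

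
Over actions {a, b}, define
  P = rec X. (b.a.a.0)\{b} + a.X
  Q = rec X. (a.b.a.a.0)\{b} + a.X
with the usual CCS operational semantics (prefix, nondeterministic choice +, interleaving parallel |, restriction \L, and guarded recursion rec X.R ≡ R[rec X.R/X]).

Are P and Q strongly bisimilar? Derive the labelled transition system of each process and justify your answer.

P ≁ Q

P's transition system — 1 states:
  m0 = rec X. (b.a.a.0)\{b} + a.X → ··a··> m0
Q's transition system — 2 states:
  n0 = rec X. (a.b.a.a.0)\{b} + a.X → ··a··> n0, ··a··> n1
  n1 = (b.a.a.0)\{b} → stopped
Partition-refinement fixed point:
  B0 = {m0}
  B1 = {n0}
  B2 = {n1}
m0 ∈ B0, n0 ∈ B1 → different blocks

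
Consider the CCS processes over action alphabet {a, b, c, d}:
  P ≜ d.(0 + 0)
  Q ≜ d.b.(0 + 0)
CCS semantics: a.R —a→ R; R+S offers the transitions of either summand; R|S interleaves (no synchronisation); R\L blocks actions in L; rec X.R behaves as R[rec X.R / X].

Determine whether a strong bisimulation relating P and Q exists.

Reachable graph of P (2 states):
  p0 = d.(0 + 0) ⊢ --d--▸ p1
  p1 = 0 + 0 ⊢ ∅
Reachable graph of Q (3 states):
  q0 = d.b.(0 + 0) ⊢ --d--▸ q1
  q1 = b.(0 + 0) ⊢ --b--▸ q2
  q2 = 0 + 0 ⊢ ∅
Bisimilarity quotient blocks:
  B0 = {p0}
  B1 = {p1, q2}
  B2 = {q0}
  B3 = {q1}
p0 ∈ B0, q0 ∈ B2 → different blocks

P ≁ Q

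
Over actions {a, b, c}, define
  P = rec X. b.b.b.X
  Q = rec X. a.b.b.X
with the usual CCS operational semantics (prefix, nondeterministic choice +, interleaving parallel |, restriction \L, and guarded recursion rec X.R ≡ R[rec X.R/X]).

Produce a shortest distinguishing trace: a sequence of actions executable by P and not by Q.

b

Reachable graph of P (3 states):
  p0 = rec X. b.b.b.X → =b=> p1
  p1 = b.b.(rec X. b.b.b.X) → =b=> p2
  p2 = b.(rec X. b.b.b.X) → =b=> p0
Reachable graph of Q (3 states):
  q0 = rec X. a.b.b.X → =a=> q1
  q1 = b.b.(rec X. a.b.b.X) → =b=> q2
  q2 = b.(rec X. a.b.b.X) → =b=> q0
Trace ⟨b⟩ through P, begin at {p0}:
  after b @ step 1: {p1}
  ✓ P
Trace ⟨b⟩ through Q, begin at {q0}:
  after b @ step 1: ∅ (Q stuck)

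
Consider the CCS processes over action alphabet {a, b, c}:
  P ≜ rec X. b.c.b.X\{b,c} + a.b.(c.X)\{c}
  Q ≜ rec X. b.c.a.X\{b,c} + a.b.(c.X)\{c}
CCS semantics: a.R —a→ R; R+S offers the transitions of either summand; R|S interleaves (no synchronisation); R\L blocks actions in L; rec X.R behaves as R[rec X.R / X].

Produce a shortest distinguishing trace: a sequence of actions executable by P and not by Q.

LTS(P): 7 reachable states
  s0 = rec X. b.c.b.X\{b,c} + a.b.(c.X)\{c} :: ··a··> s1, ··b··> s2
  s1 = b.(c.(rec X. b.c.b.X\{b,c} + a.b.(c.X)\{c}))\{c} :: ··b··> s3
  s2 = c.b.(rec X. b.c.b.X\{b,c} + a.b.(c.X)\{c})\{b,c} :: ··c··> s4
  s3 = (c.(rec X. b.c.b.X\{b,c} + a.b.(c.X)\{c}))\{c} :: stopped
  s4 = b.(rec X. b.c.b.X\{b,c} + a.b.(c.X)\{c})\{b,c} :: ··b··> s5
  s5 = (rec X. b.c.b.X\{b,c} + a.b.(c.X)\{c})\{b,c} :: ··a··> s6
  s6 = (b.(c.(rec X. b.c.b.X\{b,c} + a.b.(c.X)\{c}))\{c})\{b,c} :: stopped
LTS(Q): 7 reachable states
  t0 = rec X. b.c.a.X\{b,c} + a.b.(c.X)\{c} :: ··a··> t1, ··b··> t2
  t1 = b.(c.(rec X. b.c.a.X\{b,c} + a.b.(c.X)\{c}))\{c} :: ··b··> t3
  t2 = c.a.(rec X. b.c.a.X\{b,c} + a.b.(c.X)\{c})\{b,c} :: ··c··> t4
  t3 = (c.(rec X. b.c.a.X\{b,c} + a.b.(c.X)\{c}))\{c} :: stopped
  t4 = a.(rec X. b.c.a.X\{b,c} + a.b.(c.X)\{c})\{b,c} :: ··a··> t5
  t5 = (rec X. b.c.a.X\{b,c} + a.b.(c.X)\{c})\{b,c} :: ··a··> t6
  t6 = (b.(c.(rec X. b.c.a.X\{b,c} + a.b.(c.X)\{c}))\{c})\{b,c} :: stopped
Executing bcb from P (initial set {s0}):
  [1] b ⇒ {s2}
  [2] c ⇒ {s4}
  [3] b ⇒ {s5}
  ✓ P
Executing bcb from Q (initial set {t0}):
  [1] b ⇒ {t2}
  [2] c ⇒ {t4}
  [3] b ⇒ ∅  — Q cannot continue

bcb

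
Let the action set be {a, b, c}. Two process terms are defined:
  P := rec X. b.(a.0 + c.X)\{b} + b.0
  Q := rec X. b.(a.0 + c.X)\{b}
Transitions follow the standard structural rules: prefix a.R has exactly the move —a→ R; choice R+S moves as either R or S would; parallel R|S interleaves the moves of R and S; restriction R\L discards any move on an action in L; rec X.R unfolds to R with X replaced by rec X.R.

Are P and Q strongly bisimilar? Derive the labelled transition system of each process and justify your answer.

LTS(P): 5 reachable states
  s0 = rec X. b.(a.0 + c.X)\{b} + b.0 | -b-> s1, -b-> s2
  s1 = (a.0 + c.(rec X. b.(a.0 + c.X)\{b} + b.0))\{b} | -a-> s3, -c-> s4
  s2 = 0 | deadlocked
  s3 = 0\{b} | deadlocked
  s4 = (rec X. b.(a.0 + c.X)\{b} + b.0)\{b} | deadlocked
LTS(Q): 4 reachable states
  t0 = rec X. b.(a.0 + c.X)\{b} | -b-> t1
  t1 = (a.0 + c.(rec X. b.(a.0 + c.X)\{b}))\{b} | -a-> t2, -c-> t3
  t2 = 0\{b} | deadlocked
  t3 = (rec X. b.(a.0 + c.X)\{b})\{b} | deadlocked
Bisimilarity quotient blocks:
  B0 = {s0}
  B1 = {s1, t1}
  B2 = {s2, s3, s4, t2, t3}
  B3 = {t0}
s0 ∈ B0, t0 ∈ B3 → different blocks

P ≁ Q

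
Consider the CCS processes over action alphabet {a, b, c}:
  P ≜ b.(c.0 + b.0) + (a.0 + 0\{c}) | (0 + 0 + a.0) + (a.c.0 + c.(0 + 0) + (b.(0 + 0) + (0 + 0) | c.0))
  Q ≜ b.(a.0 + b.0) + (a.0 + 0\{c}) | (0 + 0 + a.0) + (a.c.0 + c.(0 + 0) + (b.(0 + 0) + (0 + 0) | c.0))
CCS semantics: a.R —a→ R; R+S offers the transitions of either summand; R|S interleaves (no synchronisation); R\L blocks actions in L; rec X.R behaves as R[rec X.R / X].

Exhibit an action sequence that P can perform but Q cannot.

bc

Reachable graph of P (9 states):
  u0 = b.(c.0 + b.0) + (a.0 + 0\{c}) | (0 + 0 + a.0) + (a.c.0 + c.(0 + 0) + (b.(0 + 0) + (0 + 0) | c.0)) has moves —a→ u1, —a→ u2, —a→ u3, —b→ u4, —b→ u5, —c→ u4, —c→ u6
  u1 = (a.0 + 0\{c}) | 0 has moves —a→ u7
  u2 = 0 | (0 + 0 + a.0) has moves —a→ u7
  u3 = c.0 has moves —c→ u8
  u4 = 0 + 0 has moves ∅
  u5 = c.0 + b.0 has moves —b→ u8, —c→ u8
  u6 = (0 + 0) | 0 has moves ∅
  u7 = 0 | 0 has moves ∅
  u8 = 0 has moves ∅
Reachable graph of Q (9 states):
  v0 = b.(a.0 + b.0) + (a.0 + 0\{c}) | (0 + 0 + a.0) + (a.c.0 + c.(0 + 0) + (b.(0 + 0) + (0 + 0) | c.0)) has moves —a→ v1, —a→ v2, —a→ v3, —b→ v4, —b→ v5, —c→ v4, —c→ v6
  v1 = (a.0 + 0\{c}) | 0 has moves —a→ v7
  v2 = 0 | (0 + 0 + a.0) has moves —a→ v7
  v3 = c.0 has moves —c→ v8
  v4 = 0 + 0 has moves ∅
  v5 = a.0 + b.0 has moves —a→ v8, —b→ v8
  v6 = (0 + 0) | 0 has moves ∅
  v7 = 0 | 0 has moves ∅
  v8 = 0 has moves ∅
Run σ = ⟨bc⟩ on P: start {u0}
  after b @ step 1: {u4, u5}
  after c @ step 2: {u8}
  — P admits the full trace.
Run σ = ⟨bc⟩ on Q: start {v0}
  after b @ step 1: {v4, v5}
  after c @ step 2: no successor for Q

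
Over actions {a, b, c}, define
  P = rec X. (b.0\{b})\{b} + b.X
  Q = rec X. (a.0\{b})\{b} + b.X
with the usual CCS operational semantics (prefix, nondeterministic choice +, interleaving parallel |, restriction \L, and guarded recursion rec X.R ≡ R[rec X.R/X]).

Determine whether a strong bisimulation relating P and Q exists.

NO

Reachable graph of P (1 states):
  p0 = rec X. (b.0\{b})\{b} + b.X ⊢ -b-> p0
Reachable graph of Q (2 states):
  q0 = rec X. (a.0\{b})\{b} + b.X ⊢ -a-> q1, -b-> q0
  q1 = 0\{b}\{b} ⊢ ∅
Partition-refinement fixed point:
  B0 = {p0}
  B1 = {q0}
  B2 = {q1}
p0 ∈ B0, q0 ∈ B1 → different blocks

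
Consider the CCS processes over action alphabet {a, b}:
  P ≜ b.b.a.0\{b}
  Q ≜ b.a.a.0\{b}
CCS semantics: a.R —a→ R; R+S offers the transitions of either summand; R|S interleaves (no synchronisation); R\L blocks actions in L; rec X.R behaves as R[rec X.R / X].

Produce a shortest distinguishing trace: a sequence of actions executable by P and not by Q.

Reachable graph of P (4 states):
  s0 = b.b.a.0\{b} ⊢ ··b··> s1
  s1 = b.a.0\{b} ⊢ ··b··> s2
  s2 = a.0\{b} ⊢ ··a··> s3
  s3 = 0\{b} ⊢ ·
Reachable graph of Q (4 states):
  t0 = b.a.a.0\{b} ⊢ ··b··> t1
  t1 = a.a.0\{b} ⊢ ··a··> t2
  t2 = a.0\{b} ⊢ ··a··> t3
  t3 = 0\{b} ⊢ ·
Trace ⟨bb⟩ through P, begin at {s0}:
  after b @ step 1: {s1}
  after b @ step 2: {s2}
  ✓ P
Trace ⟨bb⟩ through Q, begin at {t0}:
  after b @ step 1: {t1}
  after b @ step 2: ∅ (Q stuck)

bb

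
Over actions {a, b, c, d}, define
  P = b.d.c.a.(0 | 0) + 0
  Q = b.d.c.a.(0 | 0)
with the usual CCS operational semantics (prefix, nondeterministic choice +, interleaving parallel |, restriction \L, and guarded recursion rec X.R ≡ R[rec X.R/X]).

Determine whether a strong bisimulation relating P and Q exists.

LTS(P): 5 reachable states
  p0 = b.d.c.a.(0 | 0) + 0 ⊢ =b=> p1
  p1 = d.c.a.(0 | 0) ⊢ =d=> p2
  p2 = c.a.(0 | 0) ⊢ =c=> p3
  p3 = a.(0 | 0) ⊢ =a=> p4
  p4 = 0 | 0 ⊢ stopped
LTS(Q): 5 reachable states
  q0 = b.d.c.a.(0 | 0) ⊢ =b=> q1
  q1 = d.c.a.(0 | 0) ⊢ =d=> q2
  q2 = c.a.(0 | 0) ⊢ =c=> q3
  q3 = a.(0 | 0) ⊢ =a=> q4
  q4 = 0 | 0 ⊢ stopped
Coarsest stable partition (strong bisimilarity classes):
  B0 = {p0, q0}
  B1 = {p1, q1}
  B2 = {p2, q2}
  B3 = {p3, q3}
  B4 = {p4, q4}
p0 ∈ B0, q0 ∈ B0 → same block

P ~ Q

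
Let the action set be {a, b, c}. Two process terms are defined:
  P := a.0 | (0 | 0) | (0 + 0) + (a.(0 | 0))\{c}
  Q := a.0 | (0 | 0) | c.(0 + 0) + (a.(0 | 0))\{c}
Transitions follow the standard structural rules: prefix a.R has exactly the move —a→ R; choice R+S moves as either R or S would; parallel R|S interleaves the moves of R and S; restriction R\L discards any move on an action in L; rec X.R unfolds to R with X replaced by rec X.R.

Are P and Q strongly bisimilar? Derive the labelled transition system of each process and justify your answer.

P ≁ Q

P's transition system — 3 states:
  p0 = a.0 | (0 | 0) | (0 + 0) + (a.(0 | 0))\{c} → =a=> p1, =a=> p2
  p1 = (0 | 0)\{c} → ·
  p2 = 0 | (0 | 0) | (0 + 0) → ·
Q's transition system — 5 states:
  q0 = a.0 | (0 | 0) | c.(0 + 0) + (a.(0 | 0))\{c} → =a=> q1, =a=> q2, =c=> q3
  q1 = (0 | 0)\{c} → ·
  q2 = 0 | (0 | 0) | c.(0 + 0) → =c=> q4
  q3 = a.0 | (0 | 0) | (0 + 0) → =a=> q4
  q4 = 0 | (0 | 0) | (0 + 0) → ·
Partition-refinement fixed point:
  B0 = {p0, q3}
  B1 = {p1, p2, q1, q4}
  B2 = {q0}
  B3 = {q2}
p0 ∈ B0, q0 ∈ B2 → different blocks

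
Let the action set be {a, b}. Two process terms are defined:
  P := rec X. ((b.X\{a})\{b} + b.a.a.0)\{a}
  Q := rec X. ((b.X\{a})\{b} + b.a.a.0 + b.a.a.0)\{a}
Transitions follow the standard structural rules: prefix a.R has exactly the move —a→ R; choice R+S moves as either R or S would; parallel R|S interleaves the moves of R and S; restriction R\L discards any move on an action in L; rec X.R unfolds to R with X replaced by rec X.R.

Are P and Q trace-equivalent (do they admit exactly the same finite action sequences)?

traces(P) = traces(Q)

Reachable graph of P (2 states):
  p0 = rec X. ((b.X\{a})\{b} + b.a.a.0)\{a} :: ··b··> p1
  p1 = (a.a.0)\{a} :: ·
Reachable graph of Q (2 states):
  q0 = rec X. ((b.X\{a})\{b} + b.a.a.0 + b.a.a.0)\{a} :: ··b··> q1
  q1 = (a.a.0)\{a} :: ·
Partition-refinement fixed point:
  B0 = {p0, q0}
  B1 = {p1, q1}
p0 ∈ B0, q0 ∈ B0 → same block
Bisimilar ⇒ trace-equivalent.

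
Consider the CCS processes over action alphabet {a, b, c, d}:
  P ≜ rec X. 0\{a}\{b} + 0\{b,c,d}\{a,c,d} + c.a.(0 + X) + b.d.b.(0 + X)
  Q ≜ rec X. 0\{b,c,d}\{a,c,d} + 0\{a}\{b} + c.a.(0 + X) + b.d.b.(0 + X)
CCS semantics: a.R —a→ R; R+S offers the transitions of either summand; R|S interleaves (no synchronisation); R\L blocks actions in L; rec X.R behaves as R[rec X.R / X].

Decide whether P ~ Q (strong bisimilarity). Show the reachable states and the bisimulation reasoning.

Reachable graph of P (5 states):
  u0 = rec X. 0\{a}\{b} + 0\{b,c,d}\{a,c,d} + c.a.(0 + X) + b.d.b.(0 + X) has moves -b-> u1, -c-> u2
  u1 = d.b.(0 + (rec X. 0\{a}\{b} + 0\{b,c,d}\{a,c,d} + c.a.(0 + X) + b.d.b.(0 + X))) has moves -d-> u3
  u2 = a.(0 + (rec X. 0\{a}\{b} + 0\{b,c,d}\{a,c,d} + c.a.(0 + X) + b.d.b.(0 + X))) has moves -a-> u4
  u3 = b.(0 + (rec X. 0\{a}\{b} + 0\{b,c,d}\{a,c,d} + c.a.(0 + X) + b.d.b.(0 + X))) has moves -b-> u4
  u4 = 0 + (rec X. 0\{a}\{b} + 0\{b,c,d}\{a,c,d} + c.a.(0 + X) + b.d.b.(0 + X)) has moves -b-> u1, -c-> u2
Reachable graph of Q (5 states):
  v0 = rec X. 0\{b,c,d}\{a,c,d} + 0\{a}\{b} + c.a.(0 + X) + b.d.b.(0 + X) has moves -b-> v1, -c-> v2
  v1 = d.b.(0 + (rec X. 0\{b,c,d}\{a,c,d} + 0\{a}\{b} + c.a.(0 + X) + b.d.b.(0 + X))) has moves -d-> v3
  v2 = a.(0 + (rec X. 0\{b,c,d}\{a,c,d} + 0\{a}\{b} + c.a.(0 + X) + b.d.b.(0 + X))) has moves -a-> v4
  v3 = b.(0 + (rec X. 0\{b,c,d}\{a,c,d} + 0\{a}\{b} + c.a.(0 + X) + b.d.b.(0 + X))) has moves -b-> v4
  v4 = 0 + (rec X. 0\{b,c,d}\{a,c,d} + 0\{a}\{b} + c.a.(0 + X) + b.d.b.(0 + X)) has moves -b-> v1, -c-> v2
Coarsest stable partition (strong bisimilarity classes):
  B0 = {u0, u4, v0, v4}
  B1 = {u1, v1}
  B2 = {u3, v3}
  B3 = {u2, v2}
u0 ∈ B0, v0 ∈ B0 → same block

bisimilar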